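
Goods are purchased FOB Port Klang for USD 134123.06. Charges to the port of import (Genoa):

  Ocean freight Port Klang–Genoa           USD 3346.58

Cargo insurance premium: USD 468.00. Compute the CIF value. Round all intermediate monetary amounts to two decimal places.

CIF = FOB price + freight + insurance
CIF = 134123.06 + 3346.58 + 468.00 = 137937.64

CIF value: USD 137937.64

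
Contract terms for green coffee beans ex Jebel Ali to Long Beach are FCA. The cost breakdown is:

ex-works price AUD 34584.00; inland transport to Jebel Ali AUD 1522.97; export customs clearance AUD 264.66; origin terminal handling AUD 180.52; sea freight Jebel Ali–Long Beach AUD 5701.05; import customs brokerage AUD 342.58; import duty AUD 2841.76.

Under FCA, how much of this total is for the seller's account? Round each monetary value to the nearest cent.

FCA: the seller delivers export-cleared goods to the carrier; the buyer bears costs from that point.
Seller's account: goods 34584.00 + inland to port 1522.97 + export clearance 264.66 = 36371.63
Buyer's account: origin terminal 180.52 + freight 5701.05 + brokerage 342.58 + duty 2841.76 = 9065.91

Seller's account: AUD 36371.63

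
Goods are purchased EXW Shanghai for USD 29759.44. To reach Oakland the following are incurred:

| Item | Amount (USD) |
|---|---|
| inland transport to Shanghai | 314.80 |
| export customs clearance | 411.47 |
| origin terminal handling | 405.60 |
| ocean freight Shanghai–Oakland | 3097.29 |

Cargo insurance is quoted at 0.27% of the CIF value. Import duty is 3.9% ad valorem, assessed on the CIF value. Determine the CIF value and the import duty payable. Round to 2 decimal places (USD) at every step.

CIF value: USD 34080.62; import duty: USD 1329.14

Let C be the CIF value. C = EXW price + pre-shipment costs + freight + 0.27% × C
C − 0.27% × C = 29759.44 + 314.80 + 411.47 + 405.60 + 3097.29
0.9973 × C = 33988.60
C = 33988.60 / 0.9973 = 34080.62
Insurance premium = 0.27% × 34080.62 = 92.02
Import duty = 34080.62 × 3.9% = 1329.14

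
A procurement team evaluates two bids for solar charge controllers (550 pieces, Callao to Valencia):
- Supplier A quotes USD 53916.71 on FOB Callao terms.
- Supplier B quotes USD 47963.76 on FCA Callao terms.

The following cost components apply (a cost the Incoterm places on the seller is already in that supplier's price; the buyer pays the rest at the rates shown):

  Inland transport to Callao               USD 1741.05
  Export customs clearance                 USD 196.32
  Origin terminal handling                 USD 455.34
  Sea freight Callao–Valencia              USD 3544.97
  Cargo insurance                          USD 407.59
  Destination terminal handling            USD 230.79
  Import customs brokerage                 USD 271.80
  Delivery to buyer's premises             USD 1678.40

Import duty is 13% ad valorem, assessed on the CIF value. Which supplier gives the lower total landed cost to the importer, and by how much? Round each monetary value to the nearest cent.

Supplier B is cheaper by USD 6212.30

Supplier A (FOB):
CIF value = FOB price + freight + insurance = 53916.71 + 3544.97 + 407.59 = 57869.27
Import duty = 57869.27 × 13% = 7523.01
Buyer bears (A): 3544.97 + 407.59 + 230.79 + 271.80 + 1678.40 = 6133.55
Landed cost (A) = invoice 53916.71 + 6133.55 + duty 7523.01 = 67573.27
Supplier B (FCA):
CIF value = FCA price + origin terminal + freight + insurance = 47963.76 + 455.34 + 3544.97 + 407.59 = 52371.66
Import duty = 52371.66 × 13% = 6808.32
Buyer bears (B): 455.34 + 3544.97 + 407.59 + 230.79 + 271.80 + 1678.40 = 6588.89
Landed cost (B) = invoice 47963.76 + 6588.89 + duty 6808.32 = 61360.97
Difference = |67573.27 − 61360.97| = 6212.30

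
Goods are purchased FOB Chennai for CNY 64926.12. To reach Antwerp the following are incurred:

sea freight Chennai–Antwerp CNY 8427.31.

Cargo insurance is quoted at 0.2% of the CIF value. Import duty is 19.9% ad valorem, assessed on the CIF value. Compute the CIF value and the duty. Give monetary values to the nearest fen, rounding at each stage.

Let C be the CIF value. C = FOB price + freight + 0.2% × C
C − 0.2% × C = 64926.12 + 8427.31
0.998 × C = 73353.43
C = 73353.43 / 0.998 = 73500.43
Insurance premium = 0.2% × 73500.43 = 147.00
Import duty = 73500.43 × 19.9% = 14626.59

CIF value: CNY 73500.43; import duty: CNY 14626.59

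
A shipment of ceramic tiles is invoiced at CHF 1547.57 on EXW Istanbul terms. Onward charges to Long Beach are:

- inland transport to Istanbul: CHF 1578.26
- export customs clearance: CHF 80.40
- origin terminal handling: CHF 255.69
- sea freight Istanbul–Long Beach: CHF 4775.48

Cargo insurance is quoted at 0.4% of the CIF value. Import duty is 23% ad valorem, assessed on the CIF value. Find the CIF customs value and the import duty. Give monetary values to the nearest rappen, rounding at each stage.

CIF value: CHF 8270.48; import duty: CHF 1902.21

Let C be the CIF value. C = EXW price + pre-shipment costs + freight + 0.4% × C
C − 0.4% × C = 1547.57 + 1578.26 + 80.40 + 255.69 + 4775.48
0.996 × C = 8237.40
C = 8237.40 / 0.996 = 8270.48
Insurance premium = 0.4% × 8270.48 = 33.08
Import duty = 8270.48 × 23% = 1902.21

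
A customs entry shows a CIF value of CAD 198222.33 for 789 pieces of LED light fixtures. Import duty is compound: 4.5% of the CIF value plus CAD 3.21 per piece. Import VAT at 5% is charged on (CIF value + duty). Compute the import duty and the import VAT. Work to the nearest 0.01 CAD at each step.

Import duty: CAD 11452.69; import VAT: CAD 10483.75

Ad valorem component: 198222.33 × 4.5% = 8920.00
Specific component: 789 × 3.21 = 2532.69
Import duty = 8920.00 + 2532.69 = 11452.69
VAT base = CIF + duty = 198222.33 + 11452.69 = 209675.02
Import VAT = 209675.02 × 5% = 10483.75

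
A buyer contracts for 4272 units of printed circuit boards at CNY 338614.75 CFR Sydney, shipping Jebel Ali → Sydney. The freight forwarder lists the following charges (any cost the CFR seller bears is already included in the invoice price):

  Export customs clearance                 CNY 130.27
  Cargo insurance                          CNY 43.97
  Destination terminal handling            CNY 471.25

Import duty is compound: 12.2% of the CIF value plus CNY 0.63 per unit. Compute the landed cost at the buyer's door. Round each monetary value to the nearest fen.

Total landed cost: CNY 383137.69

CFR: the seller pays costs through ocean freight to the destination port, but not insurance.
Already in the invoice (seller's account under CFR): export clearance — exclude.
CIF value = CFR price + insurance = 338614.75 + 43.97 = 338658.72
Ad valorem component: 338658.72 × 12.2% = 41316.36
Specific component: 4272 × 0.63 = 2691.36
Import duty = 41316.36 + 2691.36 = 44007.72
Buyer bears: insurance 43.97 + destination terminal 471.25 + duty 44007.72 = 44522.94
Landed cost = invoice 338614.75 + 44522.94 = 383137.69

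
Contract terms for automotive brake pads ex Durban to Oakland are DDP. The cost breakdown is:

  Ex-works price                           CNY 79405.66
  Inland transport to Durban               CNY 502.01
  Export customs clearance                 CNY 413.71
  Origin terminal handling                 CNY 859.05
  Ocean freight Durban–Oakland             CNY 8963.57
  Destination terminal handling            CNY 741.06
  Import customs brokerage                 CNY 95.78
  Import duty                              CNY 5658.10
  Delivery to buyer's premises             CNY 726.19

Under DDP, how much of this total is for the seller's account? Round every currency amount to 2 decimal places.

DDP: the seller bears all costs including import duty.
Seller's account: goods 79405.66 + inland to port 502.01 + export clearance 413.71 + origin terminal 859.05 + freight 8963.57 + destination terminal 741.06 + brokerage 95.78 + duty 5658.10 + delivery 726.19 = 97365.13
Buyer's account: 0.00

Seller's account: CNY 97365.13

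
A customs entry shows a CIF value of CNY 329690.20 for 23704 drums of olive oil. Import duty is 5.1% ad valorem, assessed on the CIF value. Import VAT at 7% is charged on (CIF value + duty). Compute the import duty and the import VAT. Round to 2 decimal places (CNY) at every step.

Import duty = 329690.20 × 5.1% = 16814.20
VAT base = CIF + duty = 329690.20 + 16814.20 = 346504.40
Import VAT = 346504.40 × 7% = 24255.31

Import duty: CNY 16814.20; import VAT: CNY 24255.31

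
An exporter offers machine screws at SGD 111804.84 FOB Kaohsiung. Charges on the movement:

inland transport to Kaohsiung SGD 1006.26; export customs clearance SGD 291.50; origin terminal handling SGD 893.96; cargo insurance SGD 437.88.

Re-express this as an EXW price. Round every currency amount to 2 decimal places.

Not relevant to the conversion: insurance — on the buyer under both terms; not part of either seller's price.
From FOB to EXW, the seller no longer bears: inland to port, export clearance, origin terminal.
EXW price = 111804.84 − 1006.26 − 291.50 − 893.96 = 109613.12

EXW price: SGD 109613.12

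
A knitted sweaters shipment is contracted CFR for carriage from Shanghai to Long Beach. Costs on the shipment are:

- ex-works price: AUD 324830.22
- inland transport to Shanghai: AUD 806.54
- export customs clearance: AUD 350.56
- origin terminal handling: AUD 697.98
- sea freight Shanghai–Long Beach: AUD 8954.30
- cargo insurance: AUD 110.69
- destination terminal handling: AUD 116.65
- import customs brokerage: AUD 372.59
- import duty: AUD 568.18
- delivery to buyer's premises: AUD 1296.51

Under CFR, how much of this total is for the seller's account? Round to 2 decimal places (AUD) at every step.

Seller's account: AUD 335639.60

CFR: the seller pays costs through ocean freight to the destination port, but not insurance.
Seller's account: goods 324830.22 + inland to port 806.54 + export clearance 350.56 + origin terminal 697.98 + freight 8954.30 = 335639.60
Buyer's account: insurance 110.69 + destination terminal 116.65 + brokerage 372.59 + duty 568.18 + delivery 1296.51 = 2464.62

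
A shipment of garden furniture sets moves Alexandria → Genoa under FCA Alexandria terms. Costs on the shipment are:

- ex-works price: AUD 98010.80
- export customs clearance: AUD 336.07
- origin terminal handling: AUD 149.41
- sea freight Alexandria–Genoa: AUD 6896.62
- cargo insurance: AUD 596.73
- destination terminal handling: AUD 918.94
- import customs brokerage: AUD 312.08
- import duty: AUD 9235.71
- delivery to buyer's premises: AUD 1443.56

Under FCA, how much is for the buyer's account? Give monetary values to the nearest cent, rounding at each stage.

Buyer's account: AUD 19553.05

FCA: the seller delivers export-cleared goods to the carrier; the buyer bears costs from that point.
Seller's account: goods 98010.80 + export clearance 336.07 = 98346.87
Buyer's account: origin terminal 149.41 + freight 6896.62 + insurance 596.73 + destination terminal 918.94 + brokerage 312.08 + duty 9235.71 + delivery 1443.56 = 19553.05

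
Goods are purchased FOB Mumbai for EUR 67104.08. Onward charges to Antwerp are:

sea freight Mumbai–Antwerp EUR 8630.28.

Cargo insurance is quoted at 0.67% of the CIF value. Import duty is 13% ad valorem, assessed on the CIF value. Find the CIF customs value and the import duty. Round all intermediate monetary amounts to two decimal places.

CIF value: EUR 76245.20; import duty: EUR 9911.88

Let C be the CIF value. C = FOB price + freight + 0.67% × C
C − 0.67% × C = 67104.08 + 8630.28
0.9933 × C = 75734.36
C = 75734.36 / 0.9933 = 76245.20
Insurance premium = 0.67% × 76245.20 = 510.84
Import duty = 76245.20 × 13% = 9911.88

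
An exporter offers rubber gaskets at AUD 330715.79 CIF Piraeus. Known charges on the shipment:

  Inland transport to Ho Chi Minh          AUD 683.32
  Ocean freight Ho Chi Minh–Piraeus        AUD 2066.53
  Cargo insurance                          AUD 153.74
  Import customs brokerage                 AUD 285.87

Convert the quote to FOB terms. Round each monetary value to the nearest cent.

FOB price: AUD 328495.52

Not relevant to the conversion: inland to port — on the seller under both CIF and FOB; already in the CIF price and stays in the FOB price. brokerage — on the buyer under both terms; not part of either seller's price.
From CIF to FOB, the seller no longer bears: freight, insurance.
FOB price = 330715.79 − 2066.53 − 153.74 = 328495.52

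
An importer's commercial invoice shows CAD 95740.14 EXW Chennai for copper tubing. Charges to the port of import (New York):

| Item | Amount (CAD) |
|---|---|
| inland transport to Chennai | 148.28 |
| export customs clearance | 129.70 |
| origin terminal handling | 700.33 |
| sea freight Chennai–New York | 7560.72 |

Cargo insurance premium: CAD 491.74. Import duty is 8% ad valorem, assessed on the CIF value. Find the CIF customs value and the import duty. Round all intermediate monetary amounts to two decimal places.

CIF = EXW price + pre-shipment costs + freight + insurance
CIF = 95740.14 + 148.28 + 129.70 + 700.33 + 7560.72 + 491.74 = 104770.91
Import duty = 104770.91 × 8% = 8381.67

CIF value: CAD 104770.91; import duty: CAD 8381.67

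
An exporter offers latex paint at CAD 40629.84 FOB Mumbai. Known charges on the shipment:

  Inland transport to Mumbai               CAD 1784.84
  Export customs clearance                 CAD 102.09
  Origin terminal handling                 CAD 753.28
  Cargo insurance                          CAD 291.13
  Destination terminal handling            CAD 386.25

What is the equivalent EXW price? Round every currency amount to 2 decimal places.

EXW price: CAD 37989.63

Not relevant to the conversion: destination terminal, insurance — on the buyer under both terms; not part of either seller's price.
From FOB to EXW, the seller no longer bears: inland to port, export clearance, origin terminal.
EXW price = 40629.84 − 1784.84 − 102.09 − 753.28 = 37989.63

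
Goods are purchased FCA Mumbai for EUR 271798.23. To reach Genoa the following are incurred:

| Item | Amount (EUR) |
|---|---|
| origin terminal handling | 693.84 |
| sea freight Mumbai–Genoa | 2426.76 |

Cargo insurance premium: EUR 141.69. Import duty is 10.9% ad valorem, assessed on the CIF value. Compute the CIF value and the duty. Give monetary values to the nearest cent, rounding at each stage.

CIF = FCA price + pre-shipment costs + freight + insurance
CIF = 271798.23 + 693.84 + 2426.76 + 141.69 = 275060.52
Import duty = 275060.52 × 10.9% = 29981.60

CIF value: EUR 275060.52; import duty: EUR 29981.60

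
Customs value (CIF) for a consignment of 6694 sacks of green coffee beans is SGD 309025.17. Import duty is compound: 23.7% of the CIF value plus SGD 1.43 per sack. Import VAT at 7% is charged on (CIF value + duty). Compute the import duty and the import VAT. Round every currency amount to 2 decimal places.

Import duty: SGD 82811.39; import VAT: SGD 27428.56

Ad valorem component: 309025.17 × 23.7% = 73238.97
Specific component: 6694 × 1.43 = 9572.42
Import duty = 73238.97 + 9572.42 = 82811.39
VAT base = CIF + duty = 309025.17 + 82811.39 = 391836.56
Import VAT = 391836.56 × 7% = 27428.56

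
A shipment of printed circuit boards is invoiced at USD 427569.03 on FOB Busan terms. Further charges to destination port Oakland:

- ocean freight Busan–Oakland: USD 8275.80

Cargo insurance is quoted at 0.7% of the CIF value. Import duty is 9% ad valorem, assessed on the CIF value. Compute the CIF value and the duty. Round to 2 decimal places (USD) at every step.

CIF value: USD 438917.25; import duty: USD 39502.55

Let C be the CIF value. C = FOB price + freight + 0.7% × C
C − 0.7% × C = 427569.03 + 8275.80
0.993 × C = 435844.83
C = 435844.83 / 0.993 = 438917.25
Insurance premium = 0.7% × 438917.25 = 3072.42
Import duty = 438917.25 × 9% = 39502.55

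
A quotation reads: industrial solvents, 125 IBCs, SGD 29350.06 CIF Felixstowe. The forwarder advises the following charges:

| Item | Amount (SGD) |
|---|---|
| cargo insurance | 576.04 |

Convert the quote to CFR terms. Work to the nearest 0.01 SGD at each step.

From CIF to CFR, the seller no longer bears: insurance.
CFR price = 29350.06 − 576.04 = 28774.02

CFR price: SGD 28774.02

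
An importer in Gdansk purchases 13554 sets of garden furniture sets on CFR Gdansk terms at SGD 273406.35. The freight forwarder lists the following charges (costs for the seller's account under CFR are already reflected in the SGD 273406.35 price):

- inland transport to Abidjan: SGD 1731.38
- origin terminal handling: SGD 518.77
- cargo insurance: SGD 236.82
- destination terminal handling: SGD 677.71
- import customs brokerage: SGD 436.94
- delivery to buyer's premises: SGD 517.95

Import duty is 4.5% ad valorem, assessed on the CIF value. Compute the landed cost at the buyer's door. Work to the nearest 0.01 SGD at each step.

CFR: the seller pays costs through ocean freight to the destination port, but not insurance.
Already in the invoice (seller's account under CFR): inland to port, origin terminal — exclude.
CIF value = CFR price + insurance = 273406.35 + 236.82 = 273643.17
Import duty = 273643.17 × 4.5% = 12313.94
Buyer bears: insurance 236.82 + destination terminal 677.71 + brokerage 436.94 + delivery 517.95 + duty 12313.94 = 14183.36
Landed cost = invoice 273406.35 + 14183.36 = 287589.71

Total landed cost: SGD 287589.71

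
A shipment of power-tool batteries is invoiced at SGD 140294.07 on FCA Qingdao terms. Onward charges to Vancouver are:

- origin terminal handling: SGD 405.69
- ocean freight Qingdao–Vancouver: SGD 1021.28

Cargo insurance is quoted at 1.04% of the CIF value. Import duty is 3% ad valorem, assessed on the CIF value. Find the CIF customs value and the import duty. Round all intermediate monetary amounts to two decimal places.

Let C be the CIF value. C = FCA price + pre-shipment costs + freight + 1.04% × C
C − 1.04% × C = 140294.07 + 405.69 + 1021.28
0.9896 × C = 141721.04
C = 141721.04 / 0.9896 = 143210.43
Insurance premium = 1.04% × 143210.43 = 1489.39
Import duty = 143210.43 × 3% = 4296.31

CIF value: SGD 143210.43; import duty: SGD 4296.31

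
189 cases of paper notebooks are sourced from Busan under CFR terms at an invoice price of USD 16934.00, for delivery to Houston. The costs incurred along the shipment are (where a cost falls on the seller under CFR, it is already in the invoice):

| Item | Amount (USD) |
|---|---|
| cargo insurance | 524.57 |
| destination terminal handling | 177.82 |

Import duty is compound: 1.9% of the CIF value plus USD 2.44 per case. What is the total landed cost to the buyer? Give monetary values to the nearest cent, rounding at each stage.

CFR: the seller pays costs through ocean freight to the destination port, but not insurance.
CIF value = CFR price + insurance = 16934.00 + 524.57 = 17458.57
Ad valorem component: 17458.57 × 1.9% = 331.71
Specific component: 189 × 2.44 = 461.16
Import duty = 331.71 + 461.16 = 792.87
Buyer bears: insurance 524.57 + destination terminal 177.82 + duty 792.87 = 1495.26
Landed cost = invoice 16934.00 + 1495.26 = 18429.26

Total landed cost: USD 18429.26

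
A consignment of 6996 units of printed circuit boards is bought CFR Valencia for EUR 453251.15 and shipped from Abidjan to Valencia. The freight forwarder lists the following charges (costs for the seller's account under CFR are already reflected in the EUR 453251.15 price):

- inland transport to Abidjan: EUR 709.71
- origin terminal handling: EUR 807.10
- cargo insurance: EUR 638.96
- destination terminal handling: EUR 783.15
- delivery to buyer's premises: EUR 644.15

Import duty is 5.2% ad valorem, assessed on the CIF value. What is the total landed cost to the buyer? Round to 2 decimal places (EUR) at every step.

Total landed cost: EUR 478919.70

CFR: the seller pays costs through ocean freight to the destination port, but not insurance.
Already in the invoice (seller's account under CFR): inland to port, origin terminal — exclude.
CIF value = CFR price + insurance = 453251.15 + 638.96 = 453890.11
Import duty = 453890.11 × 5.2% = 23602.29
Buyer bears: insurance 638.96 + destination terminal 783.15 + delivery 644.15 + duty 23602.29 = 25668.55
Landed cost = invoice 453251.15 + 25668.55 = 478919.70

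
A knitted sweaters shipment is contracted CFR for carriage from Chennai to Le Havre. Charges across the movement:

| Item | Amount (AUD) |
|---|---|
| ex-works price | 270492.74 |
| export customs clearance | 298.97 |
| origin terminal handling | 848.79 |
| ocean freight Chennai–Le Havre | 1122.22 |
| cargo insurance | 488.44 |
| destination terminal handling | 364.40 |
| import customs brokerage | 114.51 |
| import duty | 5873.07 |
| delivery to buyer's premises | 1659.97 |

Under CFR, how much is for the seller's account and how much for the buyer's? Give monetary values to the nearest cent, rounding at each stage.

Seller: AUD 272762.72; buyer: AUD 8500.39

CFR: the seller pays costs through ocean freight to the destination port, but not insurance.
Seller's account: goods 270492.74 + export clearance 298.97 + origin terminal 848.79 + freight 1122.22 = 272762.72
Buyer's account: insurance 488.44 + destination terminal 364.40 + brokerage 114.51 + duty 5873.07 + delivery 1659.97 = 8500.39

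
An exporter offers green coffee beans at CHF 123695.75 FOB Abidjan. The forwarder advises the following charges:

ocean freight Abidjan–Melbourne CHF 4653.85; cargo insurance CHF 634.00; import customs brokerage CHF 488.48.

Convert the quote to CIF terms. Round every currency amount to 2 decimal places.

CIF price: CHF 128983.60

Not relevant to the conversion: brokerage — on the buyer under both terms; not part of either seller's price.
From FOB to CIF, the seller additionally bears: freight, insurance.
CIF price = 123695.75 + 4653.85 + 634.00 = 128983.60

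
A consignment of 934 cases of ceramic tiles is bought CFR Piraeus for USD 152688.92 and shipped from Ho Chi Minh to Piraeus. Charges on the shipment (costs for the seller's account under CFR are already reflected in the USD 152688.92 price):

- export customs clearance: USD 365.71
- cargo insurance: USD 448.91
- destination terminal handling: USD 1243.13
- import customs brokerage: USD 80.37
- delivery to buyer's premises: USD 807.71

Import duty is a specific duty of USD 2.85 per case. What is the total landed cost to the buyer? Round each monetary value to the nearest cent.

CFR: the seller pays costs through ocean freight to the destination port, but not insurance.
Already in the invoice (seller's account under CFR): export clearance — exclude.
CIF value = CFR price + insurance = 152688.92 + 448.91 = 153137.83
Import duty = 934 × 2.85 = 2661.90
Buyer bears: insurance 448.91 + destination terminal 1243.13 + brokerage 80.37 + delivery 807.71 + duty 2661.90 = 5242.02
Landed cost = invoice 152688.92 + 5242.02 = 157930.94

Total landed cost: USD 157930.94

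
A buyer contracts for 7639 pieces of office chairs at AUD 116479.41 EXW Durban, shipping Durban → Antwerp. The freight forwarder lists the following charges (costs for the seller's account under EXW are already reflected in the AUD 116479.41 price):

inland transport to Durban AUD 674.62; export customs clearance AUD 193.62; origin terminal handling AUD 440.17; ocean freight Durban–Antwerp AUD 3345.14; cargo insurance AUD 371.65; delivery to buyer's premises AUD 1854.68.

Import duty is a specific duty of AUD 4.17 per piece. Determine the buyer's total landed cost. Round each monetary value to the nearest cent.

Total landed cost: AUD 155213.92

EXW: the seller makes goods available at their premises; the buyer bears all onward costs.
CIF value = EXW price + inland to port + export clearance + origin terminal + freight + insurance = 116479.41 + 674.62 + 193.62 + 440.17 + 3345.14 + 371.65 = 121504.61
Import duty = 7639 × 4.17 = 31854.63
Buyer bears: inland to port 674.62 + export clearance 193.62 + origin terminal 440.17 + freight 3345.14 + insurance 371.65 + delivery 1854.68 + duty 31854.63 = 38734.51
Landed cost = invoice 116479.41 + 38734.51 = 155213.92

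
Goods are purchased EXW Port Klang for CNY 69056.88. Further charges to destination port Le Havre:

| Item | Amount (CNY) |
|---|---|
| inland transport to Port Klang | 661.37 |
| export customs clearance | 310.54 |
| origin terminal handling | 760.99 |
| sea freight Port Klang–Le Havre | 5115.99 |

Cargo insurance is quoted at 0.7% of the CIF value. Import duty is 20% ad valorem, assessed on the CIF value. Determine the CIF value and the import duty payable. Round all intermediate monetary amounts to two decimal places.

CIF value: CNY 76440.86; import duty: CNY 15288.17

Let C be the CIF value. C = EXW price + pre-shipment costs + freight + 0.7% × C
C − 0.7% × C = 69056.88 + 661.37 + 310.54 + 760.99 + 5115.99
0.993 × C = 75905.77
C = 75905.77 / 0.993 = 76440.86
Insurance premium = 0.7% × 76440.86 = 535.09
Import duty = 76440.86 × 20% = 15288.17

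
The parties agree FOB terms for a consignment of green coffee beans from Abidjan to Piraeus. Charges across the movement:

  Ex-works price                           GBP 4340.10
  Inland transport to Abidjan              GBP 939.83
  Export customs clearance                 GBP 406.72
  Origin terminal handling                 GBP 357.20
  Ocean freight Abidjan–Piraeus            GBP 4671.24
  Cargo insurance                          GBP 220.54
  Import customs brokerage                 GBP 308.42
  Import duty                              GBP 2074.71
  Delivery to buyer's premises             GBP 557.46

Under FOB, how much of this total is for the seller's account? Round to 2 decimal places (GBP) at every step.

FOB: the seller bears costs until goods are on board at the origin port; the buyer bears freight, insurance and all costs thereafter.
Seller's account: goods 4340.10 + inland to port 939.83 + export clearance 406.72 + origin terminal 357.20 = 6043.85
Buyer's account: freight 4671.24 + insurance 220.54 + brokerage 308.42 + duty 2074.71 + delivery 557.46 = 7832.37

Seller's account: GBP 6043.85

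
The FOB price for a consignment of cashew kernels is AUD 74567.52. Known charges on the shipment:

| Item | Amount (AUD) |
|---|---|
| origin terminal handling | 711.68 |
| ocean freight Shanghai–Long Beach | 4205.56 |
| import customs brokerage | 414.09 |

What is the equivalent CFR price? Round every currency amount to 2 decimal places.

CFR price: AUD 78773.08

Not relevant to the conversion: origin terminal — on the seller under both FOB and CFR; already in the FOB price and stays in the CFR price. brokerage — on the buyer under both terms; not part of either seller's price.
From FOB to CFR, the seller additionally bears: freight.
CFR price = 74567.52 + 4205.56 = 78773.08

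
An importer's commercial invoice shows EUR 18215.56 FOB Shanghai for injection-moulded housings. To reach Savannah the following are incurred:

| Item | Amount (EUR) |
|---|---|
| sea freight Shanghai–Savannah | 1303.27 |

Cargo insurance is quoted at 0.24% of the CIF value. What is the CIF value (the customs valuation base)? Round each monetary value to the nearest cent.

Let C be the CIF value. C = FOB price + freight + 0.24% × C
C − 0.24% × C = 18215.56 + 1303.27
0.9976 × C = 19518.83
C = 19518.83 / 0.9976 = 19565.79
Insurance premium = 0.24% × 19565.79 = 46.96

CIF value: EUR 19565.79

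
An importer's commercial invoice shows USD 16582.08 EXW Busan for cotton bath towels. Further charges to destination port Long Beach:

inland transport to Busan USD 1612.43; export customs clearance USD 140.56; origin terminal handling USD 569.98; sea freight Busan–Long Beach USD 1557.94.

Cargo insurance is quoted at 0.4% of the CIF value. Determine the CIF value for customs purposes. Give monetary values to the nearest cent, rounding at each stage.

CIF value: USD 20545.17

Let C be the CIF value. C = EXW price + pre-shipment costs + freight + 0.4% × C
C − 0.4% × C = 16582.08 + 1612.43 + 140.56 + 569.98 + 1557.94
0.996 × C = 20462.99
C = 20462.99 / 0.996 = 20545.17
Insurance premium = 0.4% × 20545.17 = 82.18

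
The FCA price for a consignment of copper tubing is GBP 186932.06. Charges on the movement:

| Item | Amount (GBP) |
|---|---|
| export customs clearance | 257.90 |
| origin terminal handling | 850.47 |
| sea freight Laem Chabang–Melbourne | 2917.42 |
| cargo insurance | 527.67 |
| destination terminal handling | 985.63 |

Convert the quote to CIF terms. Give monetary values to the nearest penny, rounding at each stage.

Not relevant to the conversion: export clearance — on the seller under both FCA and CIF; already in the FCA price and stays in the CIF price. destination terminal — on the buyer under both terms; not part of either seller's price.
From FCA to CIF, the seller additionally bears: origin terminal, freight, insurance.
CIF price = 186932.06 + 850.47 + 2917.42 + 527.67 = 191227.62

CIF price: GBP 191227.62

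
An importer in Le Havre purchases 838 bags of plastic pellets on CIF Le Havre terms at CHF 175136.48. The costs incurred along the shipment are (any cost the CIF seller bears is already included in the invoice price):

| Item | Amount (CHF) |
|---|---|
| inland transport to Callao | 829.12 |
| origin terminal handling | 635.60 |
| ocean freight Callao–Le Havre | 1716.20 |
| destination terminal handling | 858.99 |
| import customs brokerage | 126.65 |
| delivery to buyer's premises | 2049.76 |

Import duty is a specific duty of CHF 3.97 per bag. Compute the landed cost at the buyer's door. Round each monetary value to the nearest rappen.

Total landed cost: CHF 181498.74

CIF: the seller pays costs through ocean freight and marine insurance to the destination port.
Already in the invoice (seller's account under CIF): inland to port, origin terminal, freight — exclude.
The CIF price already equals the CIF value: 175136.48
Import duty = 838 × 3.97 = 3326.86
Buyer bears: destination terminal 858.99 + brokerage 126.65 + delivery 2049.76 + duty 3326.86 = 6362.26
Landed cost = invoice 175136.48 + 6362.26 = 181498.74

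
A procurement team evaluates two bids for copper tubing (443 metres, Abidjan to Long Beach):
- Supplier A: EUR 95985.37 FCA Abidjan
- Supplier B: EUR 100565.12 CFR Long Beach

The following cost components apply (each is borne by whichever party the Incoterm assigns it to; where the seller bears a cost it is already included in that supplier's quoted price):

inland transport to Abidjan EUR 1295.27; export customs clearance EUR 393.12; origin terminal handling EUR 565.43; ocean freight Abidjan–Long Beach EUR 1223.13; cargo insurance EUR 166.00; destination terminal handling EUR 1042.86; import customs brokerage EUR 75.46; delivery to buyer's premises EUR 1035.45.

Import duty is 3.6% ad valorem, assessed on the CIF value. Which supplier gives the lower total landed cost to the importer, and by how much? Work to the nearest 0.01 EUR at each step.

Supplier A is cheaper by EUR 2891.67

Supplier A (FCA):
CIF value = FCA price + origin terminal + freight + insurance = 95985.37 + 565.43 + 1223.13 + 166.00 = 97939.93
Import duty = 97939.93 × 3.6% = 3525.84
Buyer bears (A): 565.43 + 1223.13 + 166.00 + 1042.86 + 75.46 + 1035.45 = 4108.33
Landed cost (A) = invoice 95985.37 + 4108.33 + duty 3525.84 = 103619.54
Supplier B (CFR):
CIF value = CFR price + insurance = 100565.12 + 166.00 = 100731.12
Import duty = 100731.12 × 3.6% = 3626.32
Buyer bears (B): 166.00 + 1042.86 + 75.46 + 1035.45 = 2319.77
Landed cost (B) = invoice 100565.12 + 2319.77 + duty 3626.32 = 106511.21
Difference = |103619.54 − 106511.21| = 2891.67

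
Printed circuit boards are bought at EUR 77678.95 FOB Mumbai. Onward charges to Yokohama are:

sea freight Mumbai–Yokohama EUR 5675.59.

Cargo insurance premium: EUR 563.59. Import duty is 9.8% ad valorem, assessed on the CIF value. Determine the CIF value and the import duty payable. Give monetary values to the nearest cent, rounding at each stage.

CIF value: EUR 83918.13; import duty: EUR 8223.98

CIF = FOB price + freight + insurance
CIF = 77678.95 + 5675.59 + 563.59 = 83918.13
Import duty = 83918.13 × 9.8% = 8223.98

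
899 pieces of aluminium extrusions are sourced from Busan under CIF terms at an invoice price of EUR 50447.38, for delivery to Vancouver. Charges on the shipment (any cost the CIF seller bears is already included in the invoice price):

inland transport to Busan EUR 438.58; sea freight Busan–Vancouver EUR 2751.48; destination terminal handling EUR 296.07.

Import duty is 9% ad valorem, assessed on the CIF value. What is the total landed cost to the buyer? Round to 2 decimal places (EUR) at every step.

CIF: the seller pays costs through ocean freight and marine insurance to the destination port.
Already in the invoice (seller's account under CIF): inland to port, freight — exclude.
The CIF price already equals the CIF value: 50447.38
Import duty = 50447.38 × 9% = 4540.26
Buyer bears: destination terminal 296.07 + duty 4540.26 = 4836.33
Landed cost = invoice 50447.38 + 4836.33 = 55283.71

Total landed cost: EUR 55283.71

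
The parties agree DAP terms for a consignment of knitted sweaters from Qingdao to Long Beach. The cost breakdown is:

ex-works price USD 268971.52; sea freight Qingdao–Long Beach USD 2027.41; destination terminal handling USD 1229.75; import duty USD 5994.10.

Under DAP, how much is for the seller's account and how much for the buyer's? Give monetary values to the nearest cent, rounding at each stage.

DAP: the seller bears all costs to the named destination except import duty and clearance.
Seller's account: goods 268971.52 + freight 2027.41 + destination terminal 1229.75 = 272228.68
Buyer's account: duty 5994.10 = 5994.10

Seller: USD 272228.68; buyer: USD 5994.10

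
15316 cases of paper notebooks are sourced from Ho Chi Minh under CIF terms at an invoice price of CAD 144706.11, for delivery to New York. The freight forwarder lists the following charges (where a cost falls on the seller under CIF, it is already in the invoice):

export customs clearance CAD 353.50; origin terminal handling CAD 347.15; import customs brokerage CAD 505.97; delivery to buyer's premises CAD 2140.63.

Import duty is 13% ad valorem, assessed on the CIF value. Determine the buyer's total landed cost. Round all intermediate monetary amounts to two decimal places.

Total landed cost: CAD 166164.50

CIF: the seller pays costs through ocean freight and marine insurance to the destination port.
Already in the invoice (seller's account under CIF): export clearance, origin terminal — exclude.
The CIF price already equals the CIF value: 144706.11
Import duty = 144706.11 × 13% = 18811.79
Buyer bears: brokerage 505.97 + delivery 2140.63 + duty 18811.79 = 21458.39
Landed cost = invoice 144706.11 + 21458.39 = 166164.50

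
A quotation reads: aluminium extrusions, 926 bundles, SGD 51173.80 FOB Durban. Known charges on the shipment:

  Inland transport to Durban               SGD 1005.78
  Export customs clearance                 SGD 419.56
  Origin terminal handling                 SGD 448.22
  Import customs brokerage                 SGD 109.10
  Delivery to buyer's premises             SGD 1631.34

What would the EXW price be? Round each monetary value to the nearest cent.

EXW price: SGD 49300.24

Not relevant to the conversion: delivery, brokerage — on the buyer under both terms; not part of either seller's price.
From FOB to EXW, the seller no longer bears: inland to port, export clearance, origin terminal.
EXW price = 51173.80 − 1005.78 − 419.56 − 448.22 = 49300.24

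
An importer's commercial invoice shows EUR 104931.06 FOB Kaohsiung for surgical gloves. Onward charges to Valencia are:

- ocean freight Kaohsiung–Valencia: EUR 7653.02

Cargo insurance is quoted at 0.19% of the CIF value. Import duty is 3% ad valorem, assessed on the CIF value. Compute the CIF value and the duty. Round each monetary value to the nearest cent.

CIF value: EUR 112798.40; import duty: EUR 3383.95

Let C be the CIF value. C = FOB price + freight + 0.19% × C
C − 0.19% × C = 104931.06 + 7653.02
0.9981 × C = 112584.08
C = 112584.08 / 0.9981 = 112798.40
Insurance premium = 0.19% × 112798.40 = 214.32
Import duty = 112798.40 × 3% = 3383.95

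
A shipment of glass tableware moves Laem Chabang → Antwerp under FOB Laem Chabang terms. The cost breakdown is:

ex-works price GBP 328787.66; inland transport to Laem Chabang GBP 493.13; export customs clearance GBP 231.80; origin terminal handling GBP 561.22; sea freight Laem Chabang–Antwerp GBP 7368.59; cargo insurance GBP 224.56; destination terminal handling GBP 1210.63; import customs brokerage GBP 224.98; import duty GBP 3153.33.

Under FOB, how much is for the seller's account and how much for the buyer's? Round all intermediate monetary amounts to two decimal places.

Seller: GBP 330073.81; buyer: GBP 12182.09

FOB: the seller bears costs until goods are on board at the origin port; the buyer bears freight, insurance and all costs thereafter.
Seller's account: goods 328787.66 + inland to port 493.13 + export clearance 231.80 + origin terminal 561.22 = 330073.81
Buyer's account: freight 7368.59 + insurance 224.56 + destination terminal 1210.63 + brokerage 224.98 + duty 3153.33 = 12182.09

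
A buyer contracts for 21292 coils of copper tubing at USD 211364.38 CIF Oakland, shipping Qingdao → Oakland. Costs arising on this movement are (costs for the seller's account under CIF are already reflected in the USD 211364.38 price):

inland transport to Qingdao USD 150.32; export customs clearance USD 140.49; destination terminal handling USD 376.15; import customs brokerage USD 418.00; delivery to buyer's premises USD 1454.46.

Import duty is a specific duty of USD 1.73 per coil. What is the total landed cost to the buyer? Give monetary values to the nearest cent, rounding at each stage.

Total landed cost: USD 250448.15

CIF: the seller pays costs through ocean freight and marine insurance to the destination port.
Already in the invoice (seller's account under CIF): inland to port, export clearance — exclude.
The CIF price already equals the CIF value: 211364.38
Import duty = 21292 × 1.73 = 36835.16
Buyer bears: destination terminal 376.15 + brokerage 418.00 + delivery 1454.46 + duty 36835.16 = 39083.77
Landed cost = invoice 211364.38 + 39083.77 = 250448.15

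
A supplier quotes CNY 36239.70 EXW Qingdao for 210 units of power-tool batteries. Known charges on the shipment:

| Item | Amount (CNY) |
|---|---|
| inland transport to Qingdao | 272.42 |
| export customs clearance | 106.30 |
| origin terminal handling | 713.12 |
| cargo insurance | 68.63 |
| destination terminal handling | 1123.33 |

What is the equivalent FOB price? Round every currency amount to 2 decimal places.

Not relevant to the conversion: destination terminal, insurance — on the buyer under both terms; not part of either seller's price.
From EXW to FOB, the seller additionally bears: inland to port, export clearance, origin terminal.
FOB price = 36239.70 + 272.42 + 106.30 + 713.12 = 37331.54

FOB price: CNY 37331.54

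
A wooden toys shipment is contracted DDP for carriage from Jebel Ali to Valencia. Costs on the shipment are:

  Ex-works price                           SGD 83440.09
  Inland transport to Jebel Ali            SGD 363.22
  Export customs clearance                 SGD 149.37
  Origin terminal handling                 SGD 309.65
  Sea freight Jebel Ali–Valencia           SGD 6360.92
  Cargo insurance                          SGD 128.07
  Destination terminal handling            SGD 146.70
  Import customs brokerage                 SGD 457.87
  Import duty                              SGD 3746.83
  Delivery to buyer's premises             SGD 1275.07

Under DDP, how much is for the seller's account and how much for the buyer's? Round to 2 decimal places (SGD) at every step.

DDP: the seller bears all costs including import duty.
Seller's account: goods 83440.09 + inland to port 363.22 + export clearance 149.37 + origin terminal 309.65 + freight 6360.92 + insurance 128.07 + destination terminal 146.70 + brokerage 457.87 + duty 3746.83 + delivery 1275.07 = 96377.79
Buyer's account: 0.00

Seller: SGD 96377.79; buyer: SGD 0.00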